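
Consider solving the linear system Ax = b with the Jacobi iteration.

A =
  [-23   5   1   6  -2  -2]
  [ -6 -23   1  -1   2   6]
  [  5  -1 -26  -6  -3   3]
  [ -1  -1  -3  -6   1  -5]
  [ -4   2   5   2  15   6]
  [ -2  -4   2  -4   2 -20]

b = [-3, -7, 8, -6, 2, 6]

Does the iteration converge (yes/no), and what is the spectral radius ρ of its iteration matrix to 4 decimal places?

Write A = D+L+U with D = diag(-23, -23, -26, -6, 15, -20).
T_J = -D⁻¹(L+U): T[4,1] = -(2)/(15) = -0.1333; T[4,4] = 0.
  T[0,:] = [+0.0000 +0.2174 +0.0435 +0.2609 -0.0870 -0.0870]
  T[1,:] = [-0.2609 +0.0000 +0.0435 -0.0435 +0.0870 +0.2609]
  T[2,:] = [+0.1923 -0.0385 +0.0000 -0.2308 -0.1154 +0.1154]
  T[3,:] = [-0.1667 -0.1667 -0.5000 +0.0000 +0.1667 -0.8333]
  T[4,:] = [+0.2667 -0.1333 -0.3333 -0.1333 +0.0000 -0.4000]
  T[5,:] = [-0.1000 -0.2000 +0.1000 -0.2000 +0.1000 +0.0000]
|roots of det(T-λI)|: 0.5549, 0.3391, 0.3391, 0.2417, 0.2417, 0.0140.
ρ(T) = max|λ| = 0.5549; 0.5549 < 1, so it converges for any x₀.

yes, ρ = 0.5549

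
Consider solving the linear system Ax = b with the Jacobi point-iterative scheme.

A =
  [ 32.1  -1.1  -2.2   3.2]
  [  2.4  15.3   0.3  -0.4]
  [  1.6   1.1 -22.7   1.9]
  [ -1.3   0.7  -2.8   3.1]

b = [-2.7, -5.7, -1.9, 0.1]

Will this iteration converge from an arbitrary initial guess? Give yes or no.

Split A = D + L + U, D = diag(32.1, 15.3, -22.7, 3.1).
T_J = -D⁻¹(L+U): T[3,2] = -(-2.8)/(3.1) = +0.9032; T[3,3] = 0.
  T[0,:] = [+0.0000 +0.0343 +0.0685 -0.0997]
  T[1,:] = [-0.1569 +0.0000 -0.0196 +0.0261]
  T[2,:] = [+0.0705 +0.0485 +0.0000 +0.0837]
  T[3,:] = [+0.4194 -0.2258 +0.9032 +0.0000]
|λ(T)| sorted: 0.2626, 0.1810, 0.1667, 0.1667.
ρ(T) = max|λ| = 0.2626; 0.2626 < 1, so it converges for any x₀.

yes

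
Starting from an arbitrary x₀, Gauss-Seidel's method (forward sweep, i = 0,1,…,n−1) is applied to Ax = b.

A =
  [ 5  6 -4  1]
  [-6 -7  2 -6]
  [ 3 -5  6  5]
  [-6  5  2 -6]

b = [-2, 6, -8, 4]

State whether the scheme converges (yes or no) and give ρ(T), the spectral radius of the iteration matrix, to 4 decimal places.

Let D = diag(5, -7, 6, -6); L, U the strict triangles.
GS T = -(D+L)⁻¹U: row 0 first, T[0,3] = -(1)/(5) = -0.2000; later rows by forward substitution.
  T[0,:] = [+0.0000, -1.2000, +0.8000, -0.2000]
  T[1,:] = [+0.0000, +1.0286, -0.4000, -0.6857]
  T[2,:] = [+0.0000, +1.4571, -0.7333, -1.3048]
  T[3,:] = [+0.0000, +2.5429, -1.3778, -0.8063]
|λ(T)| sorted: 1.1386, 0.5009, 0.5009, 0.0000.
ρ = 1.1386; 1.1386 > 1: divergent.

no, ρ = 1.1386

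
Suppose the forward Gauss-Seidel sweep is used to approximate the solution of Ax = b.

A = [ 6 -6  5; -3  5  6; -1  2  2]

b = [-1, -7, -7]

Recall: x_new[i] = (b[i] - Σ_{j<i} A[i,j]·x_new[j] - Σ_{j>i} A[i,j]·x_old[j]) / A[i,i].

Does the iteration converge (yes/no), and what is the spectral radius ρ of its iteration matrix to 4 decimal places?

Write A = D+L+U with D = diag(6, 5, 2).
T_GS = -(D+L)⁻¹U: row 0 first, T[0,1] = -(-6)/(6) = +1.0000; later rows by forward substitution.
  T[0,:] = [+0.0000 +1.0000 -0.8333]
  T[1,:] = [+0.0000 +0.6000 -1.7000]
  T[2,:] = [+0.0000 -0.1000 +1.2833]
|eigenvalues of T|: 1.4771, 0.4062, 0.0000.
ρ(T) = max|λ| = 1.4771; 1.4771 > 1: divergent.

no, ρ = 1.4771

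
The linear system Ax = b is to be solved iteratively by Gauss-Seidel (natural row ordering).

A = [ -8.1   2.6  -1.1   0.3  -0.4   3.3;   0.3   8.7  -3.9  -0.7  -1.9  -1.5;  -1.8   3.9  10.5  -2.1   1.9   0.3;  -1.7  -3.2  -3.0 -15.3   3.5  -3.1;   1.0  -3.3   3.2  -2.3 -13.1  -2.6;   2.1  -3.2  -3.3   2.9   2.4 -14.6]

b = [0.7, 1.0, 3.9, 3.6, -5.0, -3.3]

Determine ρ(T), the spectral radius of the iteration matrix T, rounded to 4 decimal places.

Let D = diag(-8.1, 8.7, 10.5, -15.3, -13.1, -14.6); L, U the strict triangles.
GS T = -(D+L)⁻¹U: row 0 first, T[0,5] = -(3.3)/(-8.1) = +0.4074; later rows by forward substitution.
  T[0,:] = [+0.0000 +0.3210 -0.1358 +0.0370 -0.0494 +0.4074]
  T[1,:] = [+0.0000 -0.0111 +0.4530 +0.0792 +0.2201 +0.1584]
  T[2,:] = [+0.0000 +0.0591 -0.1915 +0.1769 -0.2712 -0.0176]
  T[3,:] = [+0.0000 -0.0449 -0.0421 -0.0554 +0.2414 -0.2776]
  T[4,:] = [+0.0000 +0.0496 -0.1639 +0.0358 -0.1678 -0.1628]
  T[5,:] = [+0.0000 +0.0345 -0.1108 -0.0571 +0.0263 -0.0540]
|λ(T)| sorted: 0.5266, 0.1480, 0.1480, 0.1277, 0.1277, 0.0000.
ρ(T) = max|λ| = 0.5266; 0.5266 < 1 ⇒ converges.

0.5266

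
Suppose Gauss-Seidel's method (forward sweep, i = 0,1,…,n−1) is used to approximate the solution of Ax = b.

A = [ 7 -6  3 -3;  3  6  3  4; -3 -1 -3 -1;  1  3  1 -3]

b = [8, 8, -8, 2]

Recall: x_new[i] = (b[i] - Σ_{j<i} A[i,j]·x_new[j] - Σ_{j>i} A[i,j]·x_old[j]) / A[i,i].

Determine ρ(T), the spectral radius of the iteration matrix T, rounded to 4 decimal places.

1.4458

A = D + L + U where D = diag(7, 6, -3, -3).
GS T = -(D+L)⁻¹U: row 0 first, T[0,1] = -(-6)/(7) = +0.8571; later rows by forward substitution.
  T[0,:] = [+0.0000, +0.8571, -0.4286, +0.4286]
  T[1,:] = [+0.0000, -0.4286, -0.2857, -0.8810]
  T[2,:] = [+0.0000, -0.7143, +0.5238, -0.4683]
  T[3,:] = [+0.0000, -0.3810, -0.2540, -0.8942]
|eigenvalues of T|: 1.4458, 0.6943, 0.0474, 0.0000.
ρ(T) = max|λ| = 1.4458; 1.4458 > 1 ⇒ diverges.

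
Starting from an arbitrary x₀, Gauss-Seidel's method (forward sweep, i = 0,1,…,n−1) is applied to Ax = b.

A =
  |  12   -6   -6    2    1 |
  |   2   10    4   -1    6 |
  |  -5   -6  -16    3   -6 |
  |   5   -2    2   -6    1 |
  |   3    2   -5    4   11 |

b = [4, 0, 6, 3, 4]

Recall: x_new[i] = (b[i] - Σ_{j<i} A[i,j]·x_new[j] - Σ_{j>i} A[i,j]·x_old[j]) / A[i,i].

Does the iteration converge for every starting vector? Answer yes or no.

yes

Split A = D + L + U, D = diag(12, 10, -16, -6, 11).
GS T = -(D+L)⁻¹U: row 0 first, T[0,1] = -(-6)/(12) = +0.5000; later rows by forward substitution.
  T[0,:] = [+0.0000  +0.5000  +0.5000  -0.1667  -0.0833]
  T[1,:] = [+0.0000  -0.1000  -0.5000  +0.1333  -0.5833]
  T[2,:] = [+0.0000  -0.1187  +0.0313  +0.1896  -0.1302]
  T[3,:] = [+0.0000  +0.4104  +0.5938  -0.1201  +0.2483]
  T[4,:] = [+0.0000  -0.3214  -0.2472  +0.1511  -0.0207]
moduli |λ_i(T)| = 0.8861, 0.3368, 0.3368, 0.0170, 0.0000.
ρ(T) = max|λ| = 0.8861; 0.8861 < 1, so it converges for any x₀.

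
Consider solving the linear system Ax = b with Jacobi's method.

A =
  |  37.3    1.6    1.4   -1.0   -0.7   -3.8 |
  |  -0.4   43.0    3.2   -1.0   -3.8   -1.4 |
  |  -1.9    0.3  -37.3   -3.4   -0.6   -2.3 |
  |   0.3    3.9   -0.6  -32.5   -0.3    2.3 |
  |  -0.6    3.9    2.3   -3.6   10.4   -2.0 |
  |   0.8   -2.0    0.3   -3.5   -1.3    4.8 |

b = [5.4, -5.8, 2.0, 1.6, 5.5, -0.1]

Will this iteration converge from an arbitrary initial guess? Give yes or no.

yes

A = D + L + U where D = diag(37.3, 43, -37.3, -32.5, 10.4, 4.8).
Jacobi: T = -D⁻¹(L+U), T[1,2] = -(3.2)/(43) = -0.0744; T[1,1] = 0.
  T[0,:] = [+0.0000 -0.0429 -0.0375 +0.0268 +0.0188 +0.1019]
  T[1,:] = [+0.0093 +0.0000 -0.0744 +0.0233 +0.0884 +0.0326]
  T[2,:] = [-0.0509 +0.0080 +0.0000 -0.0912 -0.0161 -0.0617]
  T[3,:] = [+0.0092 +0.1200 -0.0185 +0.0000 -0.0092 +0.0708]
  T[4,:] = [+0.0577 -0.3750 -0.2212 +0.3462 +0.0000 +0.1923]
  T[5,:] = [-0.1667 +0.4167 -0.0625 +0.7292 +0.2708 +0.0000]
|eigenvalues of T|: 0.4214, 0.2223, 0.2010, 0.2010, 0.0707, 0.0707.
ρ = 0.4214; 0.4214 < 1, so it converges for any x₀.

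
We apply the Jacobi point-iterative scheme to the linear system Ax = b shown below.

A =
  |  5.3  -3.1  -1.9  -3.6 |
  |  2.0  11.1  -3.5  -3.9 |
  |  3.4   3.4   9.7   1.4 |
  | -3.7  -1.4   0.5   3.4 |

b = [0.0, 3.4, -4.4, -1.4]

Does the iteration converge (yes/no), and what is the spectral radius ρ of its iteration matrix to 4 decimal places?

Split A = D + L + U, D = diag(5.3, 11.1, 9.7, 3.4).
Jacobi T = -D⁻¹(L+U): T[0,3] = -(-3.6)/(5.3) = +0.6792; T[0,0] = 0.
  T[0,:] = [+0.0000 +0.5849 +0.3585 +0.6792]
  T[1,:] = [-0.1802 +0.0000 +0.3153 +0.3514]
  T[2,:] = [-0.3505 -0.3505 +0.0000 -0.1443]
  T[3,:] = [+1.0882 +0.4118 -0.1471 +0.0000]
eigenvalue magnitudes: 0.8353, 0.6289, 0.1822, 0.0241.
ρ(T) = max|λ| = 0.8353; 0.8353 < 1, so it converges for any x₀.

yes, ρ = 0.8353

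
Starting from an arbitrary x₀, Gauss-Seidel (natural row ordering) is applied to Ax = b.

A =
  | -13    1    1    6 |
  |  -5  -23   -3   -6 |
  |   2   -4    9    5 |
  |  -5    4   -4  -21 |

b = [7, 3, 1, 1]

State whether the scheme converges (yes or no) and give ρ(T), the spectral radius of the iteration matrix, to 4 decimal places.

yes, ρ = 0.2608

Let D = diag(-13, -23, 9, -21); L, U the strict triangles.
T_GS = -(D+L)⁻¹U: row 0 first, T[0,2] = -(1)/(-13) = +0.0769; later rows by forward substitution.
  T[0,:] = [+0.0000, +0.0769, +0.0769, +0.4615]
  T[1,:] = [+0.0000, -0.0167, -0.1472, -0.3612]
  T[2,:] = [+0.0000, -0.0245, -0.0825, -0.8187]
  T[3,:] = [+0.0000, -0.0168, -0.0306, -0.0228]
|λ(T)| sorted: 0.2608, 0.0713, 0.0713, 0.0000.
spectral radius ρ = 0.2608; 0.2608 < 1 ⇒ converges.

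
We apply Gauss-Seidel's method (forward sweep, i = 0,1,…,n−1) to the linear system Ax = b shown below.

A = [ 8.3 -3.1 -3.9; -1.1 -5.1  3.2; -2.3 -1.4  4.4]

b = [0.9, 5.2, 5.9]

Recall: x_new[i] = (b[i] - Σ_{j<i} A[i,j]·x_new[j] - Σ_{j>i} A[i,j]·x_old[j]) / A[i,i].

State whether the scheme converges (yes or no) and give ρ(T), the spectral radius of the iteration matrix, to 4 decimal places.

yes, ρ = 0.5537

Write A = D+L+U with D = diag(8.3, -5.1, 4.4).
GS T = -(D+L)⁻¹U: row 0 first, T[0,2] = -(-3.9)/(8.3) = +0.4699; later rows by forward substitution.
  T[0,:] = [+0.0000  +0.3735  +0.4699]
  T[1,:] = [+0.0000  -0.0806  +0.5261]
  T[2,:] = [+0.0000  +0.1696  +0.4130]
|roots of det(T-λI)|: 0.5537, 0.2212, 0.0000.
ρ = 0.5537; 0.5537 < 1 ⇒ converges.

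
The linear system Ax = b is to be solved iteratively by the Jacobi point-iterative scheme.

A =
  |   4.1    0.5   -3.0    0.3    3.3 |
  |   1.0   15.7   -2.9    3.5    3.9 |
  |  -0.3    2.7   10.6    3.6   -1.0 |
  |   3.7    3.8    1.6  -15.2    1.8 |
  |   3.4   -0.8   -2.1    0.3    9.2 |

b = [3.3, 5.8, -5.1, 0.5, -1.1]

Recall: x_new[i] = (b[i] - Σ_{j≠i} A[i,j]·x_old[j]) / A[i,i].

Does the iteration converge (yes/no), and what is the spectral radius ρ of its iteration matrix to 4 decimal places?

Diagonal D = diag(4.1, 15.7, 10.6, -15.2, 9.2); L, U strict lower/upper.
Jacobi T = -D⁻¹(L+U): T[3,4] = -(1.8)/(-15.2) = +0.1184; T[3,3] = 0.
  T[0,:] = [+0.0000, -0.1220, +0.7317, -0.0732, -0.8049]
  T[1,:] = [-0.0637, +0.0000, +0.1847, -0.2229, -0.2484]
  T[2,:] = [+0.0283, -0.2547, +0.0000, -0.3396, +0.0943]
  T[3,:] = [+0.2434, +0.2500, +0.1053, +0.0000, +0.1184]
  T[4,:] = [-0.3696, +0.0870, +0.2283, -0.0326, +0.0000]
|λ(T)| sorted: 0.6778, 0.4711, 0.4370, 0.4370, 0.1758.
ρ(T) = max|λ| = 0.6778; 0.6778 < 1, so it converges for any x₀.

yes, ρ = 0.6778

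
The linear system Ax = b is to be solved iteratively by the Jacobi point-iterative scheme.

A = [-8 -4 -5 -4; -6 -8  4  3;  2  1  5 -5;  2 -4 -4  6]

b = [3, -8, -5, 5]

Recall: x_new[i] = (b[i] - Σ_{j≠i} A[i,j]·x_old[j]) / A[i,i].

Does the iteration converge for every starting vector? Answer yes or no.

Diagonal D = diag(-8, -8, 5, 6); L, U strict lower/upper.
Jacobi T = -D⁻¹(L+U): T[3,1] = -(-4)/(6) = +0.6667; T[3,3] = 0.
  T[0,:] = [+0.0000 -0.5000 -0.6250 -0.5000]
  T[1,:] = [-0.7500 +0.0000 +0.5000 +0.3750]
  T[2,:] = [-0.4000 -0.2000 +0.0000 +1.0000]
  T[3,:] = [-0.3333 +0.6667 +0.6667 +0.0000]
moduli |λ_i(T)| = 1.5155, 0.8320, 0.3461, 0.3461.
ρ = 1.5155; 1.5155 > 1 ⇒ diverges.

no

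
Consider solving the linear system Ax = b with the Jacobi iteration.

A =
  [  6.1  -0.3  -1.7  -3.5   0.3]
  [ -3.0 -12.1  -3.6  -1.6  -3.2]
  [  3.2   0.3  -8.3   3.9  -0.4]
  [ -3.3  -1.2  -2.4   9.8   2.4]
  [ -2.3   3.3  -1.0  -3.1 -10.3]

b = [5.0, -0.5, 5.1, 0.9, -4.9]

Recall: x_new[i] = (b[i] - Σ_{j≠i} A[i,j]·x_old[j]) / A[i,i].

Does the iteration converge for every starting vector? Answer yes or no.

yes

A = D + L + U where D = diag(6.1, -12.1, -8.3, 9.8, -10.3).
Jacobi: T = -D⁻¹(L+U), T[2,3] = -(3.9)/(-8.3) = +0.4699; T[2,2] = 0.
  T[0,:] = [+0.0000, +0.0492, +0.2787, +0.5738, -0.0492]
  T[1,:] = [-0.2479, +0.0000, -0.2975, -0.1322, -0.2645]
  T[2,:] = [+0.3855, +0.0361, +0.0000, +0.4699, -0.0482]
  T[3,:] = [+0.3367, +0.1224, +0.2449, +0.0000, -0.2449]
  T[4,:] = [-0.2233, +0.3204, -0.0971, -0.3010, +0.0000]
|eigenvalues of T|: 0.8243, 0.4738, 0.3564, 0.3564, 0.3352.
ρ = 0.8243; 0.8243 < 1 ⇒ converges.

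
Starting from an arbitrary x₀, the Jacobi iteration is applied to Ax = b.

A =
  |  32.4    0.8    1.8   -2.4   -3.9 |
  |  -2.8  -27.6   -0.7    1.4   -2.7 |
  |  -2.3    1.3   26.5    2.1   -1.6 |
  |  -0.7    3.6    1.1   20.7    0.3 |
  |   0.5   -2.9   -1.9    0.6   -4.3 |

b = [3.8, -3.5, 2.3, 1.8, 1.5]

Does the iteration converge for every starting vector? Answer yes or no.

yes

Split A = D + L + U, D = diag(32.4, -27.6, 26.5, 20.7, -4.3).
Jacobi: T = -D⁻¹(L+U), T[0,4] = -(-3.9)/(32.4) = +0.1204; T[0,0] = 0.
  T[0,:] = [+0.0000  -0.0247  -0.0556  +0.0741  +0.1204]
  T[1,:] = [-0.1014  +0.0000  -0.0254  +0.0507  -0.0978]
  T[2,:] = [+0.0868  -0.0491  +0.0000  -0.0792  +0.0604]
  T[3,:] = [+0.0338  -0.1739  -0.0531  +0.0000  -0.0145]
  T[4,:] = [+0.1163  -0.6744  -0.4419  +0.1395  +0.0000]
|λ(T)| sorted: 0.2731, 0.1649, 0.0768, 0.0768, 0.0671.
spectral radius ρ = 0.2731; 0.2731 < 1: convergent.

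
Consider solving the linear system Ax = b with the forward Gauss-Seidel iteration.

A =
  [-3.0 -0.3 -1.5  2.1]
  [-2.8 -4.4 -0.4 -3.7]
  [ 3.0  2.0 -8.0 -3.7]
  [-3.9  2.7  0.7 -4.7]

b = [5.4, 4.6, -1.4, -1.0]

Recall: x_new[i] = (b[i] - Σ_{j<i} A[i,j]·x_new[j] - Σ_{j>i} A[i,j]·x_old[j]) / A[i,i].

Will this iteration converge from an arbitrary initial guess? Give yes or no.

yes

Split A = D + L + U, D = diag(-3, -4.4, -8, -4.7).
Gauss-Seidel: T = -(D+L)⁻¹U, row 0 first, T[0,3] = -(2.1)/(-3) = +0.7000; later rows by forward substitution.
  T[0,:] = [+0.0000, -0.1000, -0.5000, +0.7000]
  T[1,:] = [+0.0000, +0.0636, +0.2273, -1.2864]
  T[2,:] = [+0.0000, -0.0216, -0.1307, -0.5216]
  T[3,:] = [+0.0000, +0.1163, +0.5260, -1.3975]
|eigenvalues of T|: 0.8662, 0.6050, 0.0067, 0.0000.
spectral radius ρ = 0.8662; 0.8662 < 1 ⇒ converges.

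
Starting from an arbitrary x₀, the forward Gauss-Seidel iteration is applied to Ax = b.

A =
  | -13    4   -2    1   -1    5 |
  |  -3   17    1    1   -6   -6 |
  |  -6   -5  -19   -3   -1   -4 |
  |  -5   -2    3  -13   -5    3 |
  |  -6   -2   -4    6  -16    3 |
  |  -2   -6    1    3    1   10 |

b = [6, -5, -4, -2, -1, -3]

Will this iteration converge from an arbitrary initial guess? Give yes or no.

yes

Split A = D + L + U, D = diag(-13, 17, -19, -13, -16, 10).
T_GS = -(D+L)⁻¹U: row 0 first, T[0,4] = -(-1)/(-13) = -0.0769; later rows by forward substitution.
  T[0,:] = [+0.0000  +0.3077  -0.1538  +0.0769  -0.0769  +0.3846]
  T[1,:] = [+0.0000  +0.0543  -0.0860  -0.0452  +0.3394  +0.4208]
  T[2,:] = [+0.0000  -0.1115  +0.0712  -0.1703  -0.1176  -0.4427]
  T[3,:] = [+0.0000  -0.1524  +0.0888  -0.0619  -0.4344  -0.0841]
  T[4,:] = [+0.0000  -0.1515  +0.0839  -0.0038  -0.1471  +0.0698]
  T[5,:] = [+0.0000  +0.1661  -0.1245  +0.0242  +0.3450  +0.3919]
moduli |λ_i(T)| = 0.5757, 0.1740, 0.0953, 0.0953, 0.0453, 0.0000.
spectral radius ρ = 0.5757; 0.5757 < 1 ⇒ converges.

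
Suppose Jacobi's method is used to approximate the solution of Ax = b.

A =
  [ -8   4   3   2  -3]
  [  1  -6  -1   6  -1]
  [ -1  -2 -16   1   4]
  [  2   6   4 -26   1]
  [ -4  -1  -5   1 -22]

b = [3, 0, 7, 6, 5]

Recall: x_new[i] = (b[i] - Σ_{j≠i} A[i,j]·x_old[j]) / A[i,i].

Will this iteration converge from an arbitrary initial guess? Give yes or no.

yes

Split A = D + L + U, D = diag(-8, -6, -16, -26, -22).
Jacobi: T = -D⁻¹(L+U), T[1,2] = -(-1)/(-6) = -0.1667; T[1,1] = 0.
  T[0,:] = [+0.0000, +0.5000, +0.3750, +0.2500, -0.3750]
  T[1,:] = [+0.1667, +0.0000, -0.1667, +1.0000, -0.1667]
  T[2,:] = [-0.0625, -0.1250, +0.0000, +0.0625, +0.2500]
  T[3,:] = [+0.0769, +0.2308, +0.1538, +0.0000, +0.0385]
  T[4,:] = [-0.1818, -0.0455, -0.2273, +0.0455, +0.0000]
|λ(T)| sorted: 0.6201, 0.5265, 0.3310, 0.2297, 0.2297.
ρ(T) = max|λ| = 0.6201; 0.6201 < 1, so it converges for any x₀.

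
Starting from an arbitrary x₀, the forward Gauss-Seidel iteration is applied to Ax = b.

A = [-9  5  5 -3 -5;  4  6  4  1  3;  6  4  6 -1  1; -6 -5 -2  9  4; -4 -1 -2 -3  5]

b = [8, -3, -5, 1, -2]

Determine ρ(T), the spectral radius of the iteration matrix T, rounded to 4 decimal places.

Write A = D+L+U with D = diag(-9, 6, 6, 9, 5).
GS T = -(D+L)⁻¹U: row 0 first, T[0,1] = -(5)/(-9) = +0.5556; later rows by forward substitution.
  T[0,:] = [+0.0000  +0.5556  +0.5556  -0.3333  -0.5556]
  T[1,:] = [+0.0000  -0.3704  -1.0370  +0.0556  -0.1296]
  T[2,:] = [+0.0000  -0.3086  +0.1358  +0.4630  +0.4753]
  T[3,:] = [+0.0000  +0.0960  -0.1756  -0.0885  -0.7812]
  T[4,:] = [+0.0000  +0.3045  +0.1860  -0.1235  -0.7490]
|eigenvalues of T|: 1.2178, 0.3203, 0.2372, 0.2372, 0.0000.
ρ(T) = max|λ| = 1.2178; 1.2178 > 1 ⇒ diverges.

1.2178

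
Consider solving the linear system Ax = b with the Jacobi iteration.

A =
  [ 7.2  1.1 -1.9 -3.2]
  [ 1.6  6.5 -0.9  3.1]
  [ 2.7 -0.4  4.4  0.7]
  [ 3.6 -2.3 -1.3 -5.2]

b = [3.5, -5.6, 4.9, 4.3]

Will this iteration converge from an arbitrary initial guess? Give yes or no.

yes

Write A = D+L+U with D = diag(7.2, 6.5, 4.4, -5.2).
Jacobi: T = -D⁻¹(L+U), T[2,3] = -(0.7)/(4.4) = -0.1591; T[2,2] = 0.
  T[0,:] = [+0.0000 -0.1528 +0.2639 +0.4444]
  T[1,:] = [-0.2462 +0.0000 +0.1385 -0.4769]
  T[2,:] = [-0.6136 +0.0909 +0.0000 -0.1591]
  T[3,:] = [+0.6923 -0.4423 -0.2500 +0.0000]
eigenvalue magnitudes: 0.8437, 0.5544, 0.3236, 0.3236.
ρ = 0.8437; 0.8437 < 1: convergent.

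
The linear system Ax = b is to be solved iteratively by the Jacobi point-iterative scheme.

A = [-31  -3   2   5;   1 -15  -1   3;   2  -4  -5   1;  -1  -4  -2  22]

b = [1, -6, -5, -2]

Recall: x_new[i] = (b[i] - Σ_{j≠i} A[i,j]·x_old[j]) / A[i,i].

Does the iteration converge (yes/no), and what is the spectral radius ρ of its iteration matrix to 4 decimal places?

yes, ρ = 0.3673

A = D + L + U where D = diag(-31, -15, -5, 22).
Jacobi T = -D⁻¹(L+U): T[0,1] = -(-3)/(-31) = -0.0968; T[0,0] = 0.
  T[0,:] = [+0.0000, -0.0968, +0.0645, +0.1613]
  T[1,:] = [+0.0667, +0.0000, -0.0667, +0.2000]
  T[2,:] = [+0.4000, -0.8000, +0.0000, +0.2000]
  T[3,:] = [+0.0455, +0.1818, +0.0909, +0.0000]
|roots of det(T-λI)|: 0.3673, 0.2685, 0.2685, 0.1410.
ρ = 0.3673; 0.3673 < 1, so it converges for any x₀.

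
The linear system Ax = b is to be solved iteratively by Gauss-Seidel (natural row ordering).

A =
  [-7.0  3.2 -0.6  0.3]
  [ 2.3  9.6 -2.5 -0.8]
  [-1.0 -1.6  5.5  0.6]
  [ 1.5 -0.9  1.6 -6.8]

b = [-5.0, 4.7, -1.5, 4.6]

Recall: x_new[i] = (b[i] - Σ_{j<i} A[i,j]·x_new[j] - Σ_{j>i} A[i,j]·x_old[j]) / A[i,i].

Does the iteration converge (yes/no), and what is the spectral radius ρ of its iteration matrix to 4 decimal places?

Write A = D+L+U with D = diag(-7, 9.6, 5.5, -6.8).
GS T = -(D+L)⁻¹U: row 0 first, T[0,2] = -(-0.6)/(-7) = -0.0857; later rows by forward substitution.
  T[0,:] = [+0.0000 +0.4571 -0.0857 +0.0429]
  T[1,:] = [+0.0000 -0.1095 +0.2810 +0.0731]
  T[2,:] = [+0.0000 +0.0513 +0.0661 -0.0800]
  T[3,:] = [+0.0000 +0.1274 -0.0405 -0.0191]
eigenvalue magnitudes: 0.2457, 0.1080, 0.1080, 0.0000.
ρ(T) = max|λ| = 0.2457; 0.2457 < 1: convergent.

yes, ρ = 0.2457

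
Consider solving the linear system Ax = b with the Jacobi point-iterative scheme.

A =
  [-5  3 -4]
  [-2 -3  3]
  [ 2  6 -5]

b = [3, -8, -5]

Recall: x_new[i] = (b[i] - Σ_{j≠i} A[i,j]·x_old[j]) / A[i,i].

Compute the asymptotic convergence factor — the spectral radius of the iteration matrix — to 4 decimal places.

Diagonal D = diag(-5, -3, -5); L, U strict lower/upper.
Jacobi: T = -D⁻¹(L+U), T[1,2] = -(3)/(-3) = +1.0000; T[1,1] = 0.
  T[0,:] = [+0.0000 +0.6000 -0.8000]
  T[1,:] = [-0.6667 +0.0000 +1.0000]
  T[2,:] = [+0.4000 +1.2000 +0.0000]
moduli |λ_i(T)| = 1.1238, 0.8849, 0.8849.
ρ = 1.1238; 1.1238 > 1 ⇒ diverges.

1.1238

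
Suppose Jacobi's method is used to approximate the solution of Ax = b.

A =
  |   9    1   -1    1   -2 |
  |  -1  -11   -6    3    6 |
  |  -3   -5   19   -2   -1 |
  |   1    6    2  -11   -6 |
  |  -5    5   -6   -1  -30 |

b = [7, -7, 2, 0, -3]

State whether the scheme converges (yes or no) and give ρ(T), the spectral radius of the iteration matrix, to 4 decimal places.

yes, ρ = 0.5299

Split A = D + L + U, D = diag(9, -11, 19, -11, -30).
T_J = -D⁻¹(L+U): T[1,0] = -(-1)/(-11) = -0.0909; T[1,1] = 0.
  T[0,:] = [+0.0000  -0.1111  +0.1111  -0.1111  +0.2222]
  T[1,:] = [-0.0909  +0.0000  -0.5455  +0.2727  +0.5455]
  T[2,:] = [+0.1579  +0.2632  +0.0000  +0.1053  +0.0526]
  T[3,:] = [+0.0909  +0.5455  +0.1818  +0.0000  -0.5455]
  T[4,:] = [-0.1667  +0.1667  -0.2000  -0.0333  +0.0000]
|roots of det(T-λI)|: 0.5299, 0.3658, 0.3658, 0.1863, 0.0516.
ρ = 0.5299; 0.5299 < 1: convergent.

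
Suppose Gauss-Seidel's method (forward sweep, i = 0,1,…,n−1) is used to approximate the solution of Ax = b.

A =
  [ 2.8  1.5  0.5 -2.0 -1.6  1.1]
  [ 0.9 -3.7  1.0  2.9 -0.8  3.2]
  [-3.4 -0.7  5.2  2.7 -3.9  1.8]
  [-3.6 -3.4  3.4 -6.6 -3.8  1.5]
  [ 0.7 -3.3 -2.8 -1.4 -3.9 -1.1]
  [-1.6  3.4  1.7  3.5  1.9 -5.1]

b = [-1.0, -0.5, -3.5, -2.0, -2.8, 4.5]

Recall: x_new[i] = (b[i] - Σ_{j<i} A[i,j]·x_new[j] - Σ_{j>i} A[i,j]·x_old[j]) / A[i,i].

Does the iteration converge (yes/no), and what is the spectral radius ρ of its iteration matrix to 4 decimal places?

Let D = diag(2.8, -3.7, 5.2, -6.6, -3.9, -5.1); L, U the strict triangles.
Gauss-Seidel: T = -(D+L)⁻¹U, row 0 first, T[0,5] = -(1.1)/(2.8) = -0.3929; later rows by forward substitution.
  T[0,:] = [+0.0000 -0.5357 -0.1786 +0.7143 +0.5714 -0.3929]
  T[1,:] = [+0.0000 -0.1303 +0.2268 +0.9575 -0.0772 +0.7693]
  T[2,:] = [+0.0000 -0.3678 -0.0862 +0.0767 +1.1132 -0.4995]
  T[3,:] = [+0.0000 +0.1699 -0.0639 -0.8434 -0.2742 -0.2120]
  T[4,:] = [+0.0000 +0.2172 -0.1392 -0.4343 -0.5329 -0.5688]
  T[5,:] = [+0.0000 +0.1561 +0.0828 -0.3008 -0.2464 +0.1122]
moduli |λ_i(T)| = 1.3206, 0.3224, 0.3224, 0.2310, 0.1208, 0.0000.
ρ(T) = max|λ| = 1.3206; 1.3206 > 1: divergent.

no, ρ = 1.3206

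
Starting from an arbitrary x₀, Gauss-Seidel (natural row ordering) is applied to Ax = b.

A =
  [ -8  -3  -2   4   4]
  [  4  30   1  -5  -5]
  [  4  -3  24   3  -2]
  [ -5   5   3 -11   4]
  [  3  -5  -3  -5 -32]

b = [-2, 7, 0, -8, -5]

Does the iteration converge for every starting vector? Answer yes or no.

yes

Diagonal D = diag(-8, 30, 24, -11, -32); L, U strict lower/upper.
GS T = -(D+L)⁻¹U: row 0 first, T[0,2] = -(-2)/(-8) = -0.2500; later rows by forward substitution.
  T[0,:] = [+0.0000, -0.3750, -0.2500, +0.5000, +0.5000]
  T[1,:] = [+0.0000, +0.0500, +0.0000, +0.1000, +0.1000]
  T[2,:] = [+0.0000, +0.0688, +0.0417, -0.1958, +0.0125]
  T[3,:] = [+0.0000, +0.2119, +0.1250, -0.2352, +0.1852]
  T[4,:] = [+0.0000, -0.0825, -0.0469, +0.0864, +0.0011]
|λ(T)| sorted: 0.2456, 0.0802, 0.0802, 0.0337, 0.0000.
ρ = 0.2456; 0.2456 < 1: convergent.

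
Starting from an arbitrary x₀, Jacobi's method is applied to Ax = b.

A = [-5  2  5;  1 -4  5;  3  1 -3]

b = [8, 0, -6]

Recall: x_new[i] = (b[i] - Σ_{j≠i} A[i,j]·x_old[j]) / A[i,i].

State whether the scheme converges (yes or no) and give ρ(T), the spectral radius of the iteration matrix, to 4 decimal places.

Split A = D + L + U, D = diag(-5, -4, -3).
T_J = -D⁻¹(L+U): T[2,0] = -(3)/(-3) = +1.0000; T[2,2] = 0.
  T[0,:] = [+0.0000 +0.4000 +1.0000]
  T[1,:] = [+0.2500 +0.0000 +1.2500]
  T[2,:] = [+1.0000 +0.3333 +0.0000]
|roots of det(T-λI)|: 1.3914, 0.9501, 0.4413.
ρ = 1.3914; 1.3914 > 1: divergent.

no, ρ = 1.3914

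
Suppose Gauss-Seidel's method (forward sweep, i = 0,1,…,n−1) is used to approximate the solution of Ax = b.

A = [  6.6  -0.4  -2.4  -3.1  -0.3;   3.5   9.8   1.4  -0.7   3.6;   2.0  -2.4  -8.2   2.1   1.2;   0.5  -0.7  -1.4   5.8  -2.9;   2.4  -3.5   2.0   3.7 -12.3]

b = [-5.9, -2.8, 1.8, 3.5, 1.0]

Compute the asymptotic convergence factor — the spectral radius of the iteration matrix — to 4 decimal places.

A = D + L + U where D = diag(6.6, 9.8, -8.2, 5.8, -12.3).
T_GS = -(D+L)⁻¹U: row 0 first, T[0,1] = -(-0.4)/(6.6) = +0.0606; later rows by forward substitution.
  T[0,:] = [+0.0000, +0.0606, +0.3636, +0.4697, +0.0455]
  T[1,:] = [+0.0000, -0.0216, -0.2727, -0.0963, -0.3836]
  T[2,:] = [+0.0000, +0.0211, +0.1685, +0.3988, +0.2697]
  T[3,:] = [+0.0000, -0.0027, -0.0236, +0.0442, +0.5149]
  T[4,:] = [+0.0000, +0.0206, +0.1689, +0.1972, +0.3168]
|roots of det(T-λI)|: 0.6508, 0.1836, 0.1836, 0.0099, 0.0000.
spectral radius ρ = 0.6508; 0.6508 < 1, so it converges for any x₀.

0.6508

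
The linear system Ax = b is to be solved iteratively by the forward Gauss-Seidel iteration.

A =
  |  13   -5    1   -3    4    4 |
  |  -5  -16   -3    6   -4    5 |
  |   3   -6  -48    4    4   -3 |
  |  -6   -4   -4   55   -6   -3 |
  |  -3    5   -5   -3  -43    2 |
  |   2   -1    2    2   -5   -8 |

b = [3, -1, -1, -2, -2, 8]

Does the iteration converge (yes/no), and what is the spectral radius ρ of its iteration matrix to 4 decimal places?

yes, ρ = 0.4346

Let D = diag(13, -16, -48, 55, -43, -8); L, U the strict triangles.
Gauss-Seidel: T = -(D+L)⁻¹U, row 0 first, T[0,2] = -(1)/(13) = -0.0769; later rows by forward substitution.
  T[0,:] = [+0.0000  +0.3846  -0.0769  +0.2308  -0.3077  -0.3077]
  T[1,:] = [+0.0000  -0.1202  -0.1635  +0.3029  -0.1538  +0.4087]
  T[2,:] = [+0.0000  +0.0391  +0.0156  +0.0599  +0.0833  -0.1328]
  T[3,:] = [+0.0000  +0.0361  -0.0191  +0.0516  +0.0704  +0.0410]
  T[4,:] = [+0.0000  -0.0479  -0.0141  +0.0086  -0.0110  +0.1281]
  T[5,:] = [+0.0000  +0.1599  +0.0091  +0.0423  -0.0124  -0.2310]
moduli |λ_i(T)| = 0.4346, 0.1758, 0.0548, 0.0548, 0.0333, 0.0000.
ρ(T) = max|λ| = 0.4346; 0.4346 < 1, so it converges for any x₀.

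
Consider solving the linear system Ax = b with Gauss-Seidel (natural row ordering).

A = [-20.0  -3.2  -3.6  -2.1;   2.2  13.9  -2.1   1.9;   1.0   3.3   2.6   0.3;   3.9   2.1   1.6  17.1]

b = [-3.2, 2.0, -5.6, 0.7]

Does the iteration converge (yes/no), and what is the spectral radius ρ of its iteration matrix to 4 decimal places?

yes, ρ = 0.1867

Split A = D + L + U, D = diag(-20, 13.9, 2.6, 17.1).
Gauss-Seidel: T = -(D+L)⁻¹U, row 0 first, T[0,1] = -(-3.2)/(-20) = -0.1600; later rows by forward substitution.
  T[0,:] = [+0.0000 -0.1600 -0.1800 -0.1050]
  T[1,:] = [+0.0000 +0.0253 +0.1796 -0.1201]
  T[2,:] = [+0.0000 +0.0294 -0.1587 +0.0774]
  T[3,:] = [+0.0000 +0.0306 +0.0338 +0.0315]
|λ(T)| sorted: 0.1867, 0.0584, 0.0584, 0.0000.
ρ = 0.1867; 0.1867 < 1, so it converges for any x₀.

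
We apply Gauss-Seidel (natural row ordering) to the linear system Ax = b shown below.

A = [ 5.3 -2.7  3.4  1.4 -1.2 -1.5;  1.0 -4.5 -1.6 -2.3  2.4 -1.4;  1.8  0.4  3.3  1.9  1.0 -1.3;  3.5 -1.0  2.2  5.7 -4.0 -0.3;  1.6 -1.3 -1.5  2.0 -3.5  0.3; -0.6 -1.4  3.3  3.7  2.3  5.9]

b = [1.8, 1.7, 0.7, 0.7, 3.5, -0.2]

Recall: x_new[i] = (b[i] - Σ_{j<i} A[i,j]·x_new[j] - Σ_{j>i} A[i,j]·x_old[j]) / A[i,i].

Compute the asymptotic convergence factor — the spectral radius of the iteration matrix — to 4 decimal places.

1.1690

A = D + L + U where D = diag(5.3, -4.5, 3.3, 5.7, -3.5, 5.9).
Gauss-Seidel: T = -(D+L)⁻¹U, row 0 first, T[0,1] = -(-2.7)/(5.3) = +0.5094; later rows by forward substitution.
  T[0,:] = [+0.0000  +0.5094  -0.6415  -0.2642  +0.2264  +0.2830]
  T[1,:] = [+0.0000  +0.1132  -0.4981  -0.5698  +0.5836  -0.2482]
  T[2,:] = [+0.0000  -0.2916  +0.4103  -0.3626  -0.4973  +0.2697]
  T[3,:] = [+0.0000  -0.1804  +0.1482  +0.2022  +0.8571  -0.2688]
  T[4,:] = [+0.0000  +0.2127  -0.1994  +0.3618  +0.5896  +0.0381]
  T[5,:] = [+0.0000  +0.2720  -0.4281  -0.2271  -0.3277  -0.0273]
|eigenvalues of T|: 1.1690, 0.4669, 0.3048, 0.3048, 0.0126, 0.0000.
spectral radius ρ = 1.1690; 1.1690 > 1, so it fails to converge.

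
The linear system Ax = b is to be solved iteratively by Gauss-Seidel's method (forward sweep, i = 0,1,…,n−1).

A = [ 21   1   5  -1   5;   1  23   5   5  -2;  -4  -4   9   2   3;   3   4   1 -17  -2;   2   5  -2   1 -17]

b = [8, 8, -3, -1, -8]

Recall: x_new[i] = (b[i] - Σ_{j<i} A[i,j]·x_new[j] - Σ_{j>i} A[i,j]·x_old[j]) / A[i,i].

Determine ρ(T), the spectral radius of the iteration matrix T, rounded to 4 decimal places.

0.4069

Let D = diag(21, 23, 9, -17, -17); L, U the strict triangles.
GS T = -(D+L)⁻¹U: row 0 first, T[0,3] = -(-1)/(21) = +0.0476; later rows by forward substitution.
  T[0,:] = [+0.0000, -0.0476, -0.2381, +0.0476, -0.2381]
  T[1,:] = [+0.0000, +0.0021, -0.2070, -0.2195, +0.0973]
  T[2,:] = [+0.0000, -0.0202, -0.1978, -0.2986, -0.3959]
  T[3,:] = [+0.0000, -0.0091, -0.1024, -0.0608, -0.1601]
  T[4,:] = [+0.0000, -0.0031, -0.0717, -0.0274, +0.0378]
|roots of det(T-λI)|: 0.4069, 0.1134, 0.0640, 0.0108, 0.0000.
ρ = 0.4069; 0.4069 < 1: convergent.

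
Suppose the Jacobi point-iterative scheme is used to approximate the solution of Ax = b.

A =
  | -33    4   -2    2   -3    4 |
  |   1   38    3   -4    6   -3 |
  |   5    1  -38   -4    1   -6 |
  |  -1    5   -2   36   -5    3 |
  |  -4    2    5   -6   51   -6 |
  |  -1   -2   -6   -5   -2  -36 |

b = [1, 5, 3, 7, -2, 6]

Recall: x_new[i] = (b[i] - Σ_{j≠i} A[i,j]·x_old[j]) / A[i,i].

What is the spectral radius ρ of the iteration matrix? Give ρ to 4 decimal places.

0.1887

Write A = D+L+U with D = diag(-33, 38, -38, 36, 51, -36).
Jacobi: T = -D⁻¹(L+U), T[4,1] = -(2)/(51) = -0.0392; T[4,4] = 0.
  T[0,:] = [+0.0000  +0.1212  -0.0606  +0.0606  -0.0909  +0.1212]
  T[1,:] = [-0.0263  +0.0000  -0.0789  +0.1053  -0.1579  +0.0789]
  T[2,:] = [+0.1316  +0.0263  +0.0000  -0.1053  +0.0263  -0.1579]
  T[3,:] = [+0.0278  -0.1389  +0.0556  +0.0000  +0.1389  -0.0833]
  T[4,:] = [+0.0784  -0.0392  -0.0980  +0.1176  +0.0000  +0.1176]
  T[5,:] = [-0.0278  -0.0556  -0.1667  -0.1389  -0.0556  +0.0000]
eigenvalue magnitudes: 0.1887, 0.1564, 0.1564, 0.1173, 0.1173, 0.0354.
ρ(T) = max|λ| = 0.1887; 0.1887 < 1, so it converges for any x₀.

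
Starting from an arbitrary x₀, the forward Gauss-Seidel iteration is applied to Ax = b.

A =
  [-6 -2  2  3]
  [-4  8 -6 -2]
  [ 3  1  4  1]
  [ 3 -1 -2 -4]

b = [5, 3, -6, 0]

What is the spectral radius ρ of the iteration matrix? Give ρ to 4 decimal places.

Diagonal D = diag(-6, 8, 4, -4); L, U strict lower/upper.
GS T = -(D+L)⁻¹U: row 0 first, T[0,2] = -(2)/(-6) = +0.3333; later rows by forward substitution.
  T[0,:] = [+0.0000  -0.3333  +0.3333  +0.5000]
  T[1,:] = [+0.0000  -0.1667  +0.9167  +0.5000]
  T[2,:] = [+0.0000  +0.2917  -0.4792  -0.7500]
  T[3,:] = [+0.0000  -0.3542  +0.2604  +0.6250]
|λ(T)| sorted: 0.5421, 0.2940, 0.2940, 0.0000.
ρ = 0.5421; 0.5421 < 1, so it converges for any x₀.

0.5421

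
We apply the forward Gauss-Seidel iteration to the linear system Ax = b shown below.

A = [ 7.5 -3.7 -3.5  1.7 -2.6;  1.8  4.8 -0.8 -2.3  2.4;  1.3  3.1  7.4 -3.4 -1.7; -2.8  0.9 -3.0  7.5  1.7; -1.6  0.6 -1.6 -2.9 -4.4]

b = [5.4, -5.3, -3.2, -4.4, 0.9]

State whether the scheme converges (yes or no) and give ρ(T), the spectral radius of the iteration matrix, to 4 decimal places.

yes, ρ = 0.8566

Split A = D + L + U, D = diag(7.5, 4.8, 7.4, 7.5, -4.4).
T_GS = -(D+L)⁻¹U: row 0 first, T[0,1] = -(-3.7)/(7.5) = +0.4933; later rows by forward substitution.
  T[0,:] = [+0.0000 +0.4933 +0.4667 -0.2267 +0.3467]
  T[1,:] = [+0.0000 -0.1850 -0.0083 +0.5642 -0.6300]
  T[2,:] = [+0.0000 -0.0092 -0.0785 +0.2629 +0.4327]
  T[3,:] = [+0.0000 +0.2027 +0.1438 -0.0471 +0.1515]
  T[4,:] = [+0.0000 -0.3349 -0.2371 +0.0948 -0.4692]
moduli |λ_i(T)| = 0.8566, 0.2658, 0.1170, 0.1170, 0.0000.
ρ(T) = max|λ| = 0.8566; 0.8566 < 1 ⇒ converges.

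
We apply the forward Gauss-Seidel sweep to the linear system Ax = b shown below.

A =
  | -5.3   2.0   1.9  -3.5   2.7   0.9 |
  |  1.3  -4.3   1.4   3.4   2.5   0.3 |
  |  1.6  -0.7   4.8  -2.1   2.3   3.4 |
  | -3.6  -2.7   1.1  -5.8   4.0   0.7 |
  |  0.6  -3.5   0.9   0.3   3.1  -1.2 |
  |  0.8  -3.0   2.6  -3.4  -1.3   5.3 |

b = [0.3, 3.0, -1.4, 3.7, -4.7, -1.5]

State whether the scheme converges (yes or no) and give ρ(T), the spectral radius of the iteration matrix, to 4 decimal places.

no, ρ = 1.1986

Write A = D+L+U with D = diag(-5.3, -4.3, 4.8, -5.8, 3.1, 5.3).
T_GS = -(D+L)⁻¹U: row 0 first, T[0,1] = -(2)/(-5.3) = +0.3774; later rows by forward substitution.
  T[0,:] = [+0.0000, +0.3774, +0.3585, -0.6604, +0.5094, +0.1698]
  T[1,:] = [+0.0000, +0.1141, +0.4340, +0.5910, +0.7354, +0.1211]
  T[2,:] = [+0.0000, -0.1091, -0.0562, +0.7438, -0.5417, -0.7473]
  T[3,:] = [+0.0000, -0.3080, -0.4352, +0.2758, -0.0716, -0.1828]
  T[4,:] = [+0.0000, +0.1173, +0.4790, +0.5525, +0.8959, +0.7256]
  T[5,:] = [+0.0000, -0.1077, +0.0574, +0.3818, +0.7789, +0.4702]
|roots of det(T-λI)|: 1.1986, 0.8483, 0.8483, 0.1730, 0.0145, 0.0000.
spectral radius ρ = 1.1986; 1.1986 > 1 ⇒ diverges.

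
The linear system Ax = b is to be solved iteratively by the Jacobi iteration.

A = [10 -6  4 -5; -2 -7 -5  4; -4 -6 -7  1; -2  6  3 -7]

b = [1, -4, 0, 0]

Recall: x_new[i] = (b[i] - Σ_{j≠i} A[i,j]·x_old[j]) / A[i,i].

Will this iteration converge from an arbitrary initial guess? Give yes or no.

no

A = D + L + U where D = diag(10, -7, -7, -7).
T_J = -D⁻¹(L+U): T[0,2] = -(4)/(10) = -0.4000; T[0,0] = 0.
  T[0,:] = [+0.0000  +0.6000  -0.4000  +0.5000]
  T[1,:] = [-0.2857  +0.0000  -0.7143  +0.5714]
  T[2,:] = [-0.5714  -0.8571  +0.0000  +0.1429]
  T[3,:] = [-0.2857  +0.8571  +0.4286  +0.0000]
|λ(T)| sorted: 1.2375, 0.8042, 0.3247, 0.3247.
ρ(T) = max|λ| = 1.2375; 1.2375 > 1, so it fails to converge.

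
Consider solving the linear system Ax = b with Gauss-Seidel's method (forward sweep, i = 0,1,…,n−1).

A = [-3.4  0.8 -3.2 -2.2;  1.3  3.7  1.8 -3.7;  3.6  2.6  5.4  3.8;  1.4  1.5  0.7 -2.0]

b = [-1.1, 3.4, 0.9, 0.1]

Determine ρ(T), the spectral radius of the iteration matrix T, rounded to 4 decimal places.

1.2333

Split A = D + L + U, D = diag(-3.4, 3.7, 5.4, -2).
GS T = -(D+L)⁻¹U: row 0 first, T[0,2] = -(-3.2)/(-3.4) = -0.9412; later rows by forward substitution.
  T[0,:] = [+0.0000  +0.2353  -0.9412  -0.6471]
  T[1,:] = [+0.0000  -0.0827  -0.1558  +1.2273]
  T[2,:] = [+0.0000  -0.1171  +0.7025  -0.8633]
  T[3,:] = [+0.0000  +0.0617  -0.5298  +0.1654]
moduli |λ_i(T)| = 1.2333, 0.2910, 0.1571, 0.0000.
spectral radius ρ = 1.2333; 1.2333 > 1 ⇒ diverges.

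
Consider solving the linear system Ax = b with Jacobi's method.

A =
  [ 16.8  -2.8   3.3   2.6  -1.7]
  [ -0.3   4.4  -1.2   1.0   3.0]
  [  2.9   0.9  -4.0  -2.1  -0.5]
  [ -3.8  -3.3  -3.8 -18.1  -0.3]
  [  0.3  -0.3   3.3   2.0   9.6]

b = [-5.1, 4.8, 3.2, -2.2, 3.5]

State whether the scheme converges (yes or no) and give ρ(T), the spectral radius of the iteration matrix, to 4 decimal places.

Split A = D + L + U, D = diag(16.8, 4.4, -4, -18.1, 9.6).
T_J = -D⁻¹(L+U): T[0,2] = -(3.3)/(16.8) = -0.1964; T[0,0] = 0.
  T[0,:] = [+0.0000 +0.1667 -0.1964 -0.1548 +0.1012]
  T[1,:] = [+0.0682 +0.0000 +0.2727 -0.2273 -0.6818]
  T[2,:] = [+0.7250 +0.2250 +0.0000 -0.5250 -0.1250]
  T[3,:] = [-0.2099 -0.1823 -0.2099 +0.0000 -0.0166]
  T[4,:] = [-0.0312 +0.0312 -0.3438 -0.2083 +0.0000]
|λ(T)| sorted: 0.6291, 0.4475, 0.4165, 0.4165, 0.0309.
spectral radius ρ = 0.6291; 0.6291 < 1 ⇒ converges.

yes, ρ = 0.6291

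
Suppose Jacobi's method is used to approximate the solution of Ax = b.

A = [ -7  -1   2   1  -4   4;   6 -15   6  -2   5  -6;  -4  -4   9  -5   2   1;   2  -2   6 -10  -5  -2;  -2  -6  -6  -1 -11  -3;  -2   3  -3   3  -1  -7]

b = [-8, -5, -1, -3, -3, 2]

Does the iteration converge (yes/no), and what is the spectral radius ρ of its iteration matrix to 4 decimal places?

Split A = D + L + U, D = diag(-7, -15, 9, -10, -11, -7).
T_J = -D⁻¹(L+U): T[5,1] = -(3)/(-7) = +0.4286; T[5,5] = 0.
  T[0,:] = [+0.0000 -0.1429 +0.2857 +0.1429 -0.5714 +0.5714]
  T[1,:] = [+0.4000 +0.0000 +0.4000 -0.1333 +0.3333 -0.4000]
  T[2,:] = [+0.4444 +0.4444 +0.0000 +0.5556 -0.2222 -0.1111]
  T[3,:] = [+0.2000 -0.2000 +0.6000 +0.0000 -0.5000 -0.2000]
  T[4,:] = [-0.1818 -0.5455 -0.5455 -0.0909 +0.0000 -0.2727]
  T[5,:] = [-0.2857 +0.4286 -0.4286 +0.4286 -0.1429 +0.0000]
moduli |λ_i(T)| = 1.1457, 0.6937, 0.6937, 0.5668, 0.2300, 0.2300.
spectral radius ρ = 1.1457; 1.1457 > 1: divergent.

no, ρ = 1.1457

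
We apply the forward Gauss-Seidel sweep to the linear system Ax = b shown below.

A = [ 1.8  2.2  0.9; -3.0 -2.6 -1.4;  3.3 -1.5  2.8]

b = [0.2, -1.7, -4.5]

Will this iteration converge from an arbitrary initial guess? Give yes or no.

no

Write A = D+L+U with D = diag(1.8, -2.6, 2.8).
GS T = -(D+L)⁻¹U: row 0 first, T[0,2] = -(0.9)/(1.8) = -0.5000; later rows by forward substitution.
  T[0,:] = [+0.0000, -1.2222, -0.5000]
  T[1,:] = [+0.0000, +1.4103, +0.0385]
  T[2,:] = [+0.0000, +2.1960, +0.6099]
moduli |λ_i(T)| = 1.5047, 0.5155, 0.0000.
spectral radius ρ = 1.5047; 1.5047 > 1 ⇒ diverges.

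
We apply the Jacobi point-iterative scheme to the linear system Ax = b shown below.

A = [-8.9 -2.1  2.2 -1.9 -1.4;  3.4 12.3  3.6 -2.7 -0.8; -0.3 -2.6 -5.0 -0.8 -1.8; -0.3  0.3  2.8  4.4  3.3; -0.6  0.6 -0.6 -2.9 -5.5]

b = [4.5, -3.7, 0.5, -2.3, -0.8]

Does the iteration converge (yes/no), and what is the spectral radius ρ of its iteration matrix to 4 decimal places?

A = D + L + U where D = diag(-8.9, 12.3, -5, 4.4, -5.5).
Jacobi: T = -D⁻¹(L+U), T[4,0] = -(-0.6)/(-5.5) = -0.1091; T[4,4] = 0.
  T[0,:] = [+0.0000 -0.2360 +0.2472 -0.2135 -0.1573]
  T[1,:] = [-0.2764 +0.0000 -0.2927 +0.2195 +0.0650]
  T[2,:] = [-0.0600 -0.5200 +0.0000 -0.1600 -0.3600]
  T[3,:] = [+0.0682 -0.0682 -0.6364 +0.0000 -0.7500]
  T[4,:] = [-0.1091 +0.1091 -0.1091 -0.5273 +0.0000]
moduli |λ_i(T)| = 0.8343, 0.6506, 0.5462, 0.2016, 0.2016.
ρ = 0.8343; 0.8343 < 1: convergent.

yes, ρ = 0.8343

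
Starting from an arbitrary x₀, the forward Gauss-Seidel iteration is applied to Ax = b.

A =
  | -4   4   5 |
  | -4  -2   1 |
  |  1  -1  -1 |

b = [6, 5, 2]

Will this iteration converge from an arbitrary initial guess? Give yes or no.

Diagonal D = diag(-4, -2, -1); L, U strict lower/upper.
GS T = -(D+L)⁻¹U: row 0 first, T[0,1] = -(4)/(-4) = +1.0000; later rows by forward substitution.
  T[0,:] = [+0.0000  +1.0000  +1.2500]
  T[1,:] = [+0.0000  -2.0000  -2.0000]
  T[2,:] = [+0.0000  +3.0000  +3.2500]
eigenvalue magnitudes: 1.5687, 0.3187, 0.0000.
ρ(T) = max|λ| = 1.5687; 1.5687 > 1 ⇒ diverges.

no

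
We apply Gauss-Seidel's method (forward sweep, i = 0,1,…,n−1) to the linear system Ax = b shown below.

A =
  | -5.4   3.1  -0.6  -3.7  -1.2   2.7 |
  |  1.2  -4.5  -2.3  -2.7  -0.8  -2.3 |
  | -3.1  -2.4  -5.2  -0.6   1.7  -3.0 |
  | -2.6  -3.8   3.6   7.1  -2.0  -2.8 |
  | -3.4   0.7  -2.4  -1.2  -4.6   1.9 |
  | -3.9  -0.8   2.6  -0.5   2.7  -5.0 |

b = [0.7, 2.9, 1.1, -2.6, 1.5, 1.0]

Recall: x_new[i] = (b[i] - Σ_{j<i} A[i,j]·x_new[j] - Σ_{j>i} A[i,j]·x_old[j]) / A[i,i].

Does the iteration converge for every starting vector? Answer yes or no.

Split A = D + L + U, D = diag(-5.4, -4.5, -5.2, 7.1, -4.6, -5).
GS T = -(D+L)⁻¹U: row 0 first, T[0,5] = -(2.7)/(-5.4) = +0.5000; later rows by forward substitution.
  T[0,:] = [+0.0000  +0.5741  -0.1111  -0.6852  -0.2222  +0.5000]
  T[1,:] = [+0.0000  +0.1531  -0.5407  -0.7827  -0.2370  -0.3778]
  T[2,:] = [+0.0000  -0.4129  +0.3158  +0.6543  +0.5688  -0.7006]
  T[3,:] = [+0.0000  +0.5015  -0.4902  -1.0016  -0.2150  +0.7305]
  T[4,:] = [+0.0000  -0.3164  -0.0370  +0.3072  -0.1125  +0.1610]
  T[5,:] = [+0.0000  -0.9080  +0.3664  +1.2660  +0.4678  -0.6800]
|roots of det(T-λI)|: 1.5015, 0.6794, 0.3372, 0.3372, 0.0265, 0.0000.
ρ(T) = max|λ| = 1.5015; 1.5015 > 1 ⇒ diverges.

no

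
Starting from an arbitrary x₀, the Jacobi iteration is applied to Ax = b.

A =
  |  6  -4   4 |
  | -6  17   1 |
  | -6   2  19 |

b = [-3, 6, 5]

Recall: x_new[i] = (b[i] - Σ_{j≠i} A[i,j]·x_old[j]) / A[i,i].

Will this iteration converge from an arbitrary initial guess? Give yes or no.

A = D + L + U where D = diag(6, 17, 19).
Jacobi T = -D⁻¹(L+U): T[1,2] = -(1)/(17) = -0.0588; T[1,1] = 0.
  T[0,:] = [+0.0000  +0.6667  -0.6667]
  T[1,:] = [+0.3529  +0.0000  -0.0588]
  T[2,:] = [+0.3158  -0.1053  +0.0000]
|roots of det(T-λI)|: 0.2755, 0.2120, 0.2120.
ρ(T) = max|λ| = 0.2755; 0.2755 < 1 ⇒ converges.

yes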